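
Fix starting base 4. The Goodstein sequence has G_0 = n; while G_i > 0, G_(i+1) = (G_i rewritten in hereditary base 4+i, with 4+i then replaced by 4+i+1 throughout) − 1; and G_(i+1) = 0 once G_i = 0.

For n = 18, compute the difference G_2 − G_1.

i=0: 18 = 4^2 + 2 (b=4); 4→5: 5^2 + 2 = 27; 27−1 = 26
i=1: 26 = 5^2 + 1 (b=5); 5→6: 6^2 + 1 = 37; 37−1 = 36

10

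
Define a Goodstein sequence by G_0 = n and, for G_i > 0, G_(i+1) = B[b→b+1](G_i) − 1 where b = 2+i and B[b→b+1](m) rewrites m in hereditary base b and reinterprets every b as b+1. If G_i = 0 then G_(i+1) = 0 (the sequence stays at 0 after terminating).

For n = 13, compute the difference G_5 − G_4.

5485287

(0) 13|_2 = 2^(2 + 1) + 2^2 + 1 ↦ 3^(3 + 1) + 3^3 + 1|_3 = 109 ⇒ 108
(1) 108|_3 = 3^(3 + 1) + 3^3 ↦ 4^(4 + 1) + 4^4|_4 = 1280 ⇒ 1279
(2) 1279|_4 = 4^(4 + 1) + 3·4^3 + 3·4^2 + 3·4 + 3 ↦ 5^(5 + 1) + 3·5^3 + 3·5^2 + 3·5 + 3|_5 = 16093 ⇒ 16092
(3) 16092|_5 = 5^(5 + 1) + 3·5^3 + 3·5^2 + 3·5 + 2 ↦ 6^(6 + 1) + 3·6^3 + 3·6^2 + 3·6 + 2|_6 = 280712 ⇒ 280711
(4) 280711|_6 = 6^(6 + 1) + 3·6^3 + 3·6^2 + 3·6 + 1 ↦ 7^(7 + 1) + 3·7^3 + 3·7^2 + 3·7 + 1|_7 = 5765999 ⇒ 5765998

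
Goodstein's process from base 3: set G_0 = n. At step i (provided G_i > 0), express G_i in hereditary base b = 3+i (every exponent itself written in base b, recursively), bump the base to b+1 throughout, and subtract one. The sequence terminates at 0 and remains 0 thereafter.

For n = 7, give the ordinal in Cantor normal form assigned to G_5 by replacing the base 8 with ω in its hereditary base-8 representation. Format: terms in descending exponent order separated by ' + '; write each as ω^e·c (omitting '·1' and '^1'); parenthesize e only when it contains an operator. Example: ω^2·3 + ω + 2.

[0] 7 ≡ 2·3 + 1 (base 3). Lift 4: 9. −1: 8.
[1] 8 ≡ 2·4 (base 4). Lift 5: 10. −1: 9.
[2] 9 ≡ 5 + 4 (base 5). Lift 6: 10. −1: 9.
[3] 9 ≡ 6 + 3 (base 6). Lift 7: 10. −1: 9.
[4] 9 ≡ 7 + 2 (base 7). Lift 8: 10. −1: 9.
[5] 9 ≡ 8 + 1 (base 8). Lift 9: 10. −1: 9.

ω + 1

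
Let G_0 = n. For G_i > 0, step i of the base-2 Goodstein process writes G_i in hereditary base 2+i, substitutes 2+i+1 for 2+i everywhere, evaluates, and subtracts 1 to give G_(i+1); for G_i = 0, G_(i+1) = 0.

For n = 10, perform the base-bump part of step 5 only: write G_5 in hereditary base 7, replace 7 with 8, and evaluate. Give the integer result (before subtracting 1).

84073324

G_0 = 10. HB_2(10) = 2^(2 + 1) + 2. Bump = 84. G_1 = 83.
G_1 = 83. HB_3(83) = 3^(3 + 1) + 2. Bump = 1026. G_2 = 1025.
G_2 = 1025. HB_4(1025) = 4^(4 + 1) + 1. Bump = 15626. G_3 = 15625.
G_3 = 15625. HB_5(15625) = 5^(5 + 1). Bump = 279936. G_4 = 279935.
G_4 = 279935. HB_6(279935) = 5·6^6 + 5·6^5 + 5·6^4 + 5·6^3 + 5·6^2 + 5·6 + 5. Bump = 4215755. G_5 = 4215754.
G_5 = 4215754. HB_7(4215754) = 5·7^7 + 5·7^5 + 5·7^4 + 5·7^3 + 5·7^2 + 5·7 + 4. Bump = 84073324. G_6 = 84073323.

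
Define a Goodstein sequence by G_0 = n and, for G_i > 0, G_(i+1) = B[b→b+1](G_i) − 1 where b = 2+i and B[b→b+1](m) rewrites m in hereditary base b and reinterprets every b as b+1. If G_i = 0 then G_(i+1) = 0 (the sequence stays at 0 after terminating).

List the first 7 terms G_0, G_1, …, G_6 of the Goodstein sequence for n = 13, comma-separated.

base 2: 13 = 2^(2 + 1) + 2^2 + 1; at 3: 3^(3 + 1) + 3^3 + 1 = 109; next = 108
base 3: 108 = 3^(3 + 1) + 3^3; at 4: 4^(4 + 1) + 4^4 = 1280; next = 1279
base 4: 1279 = 4^(4 + 1) + 3·4^3 + 3·4^2 + 3·4 + 3; at 5: 5^(5 + 1) + 3·5^3 + 3·5^2 + 3·5 + 3 = 16093; next = 16092
base 5: 16092 = 5^(5 + 1) + 3·5^3 + 3·5^2 + 3·5 + 2; at 6: 6^(6 + 1) + 3·6^3 + 3·6^2 + 3·6 + 2 = 280712; next = 280711
base 6: 280711 = 6^(6 + 1) + 3·6^3 + 3·6^2 + 3·6 + 1; at 7: 7^(7 + 1) + 3·7^3 + 3·7^2 + 3·7 + 1 = 5765999; next = 5765998
base 7: 5765998 = 7^(7 + 1) + 3·7^3 + 3·7^2 + 3·7; at 8: 8^(8 + 1) + 3·8^3 + 3·8^2 + 3·8 = 134219480; next = 134219479

13, 108, 1279, 16092, 280711, 5765998, 134219479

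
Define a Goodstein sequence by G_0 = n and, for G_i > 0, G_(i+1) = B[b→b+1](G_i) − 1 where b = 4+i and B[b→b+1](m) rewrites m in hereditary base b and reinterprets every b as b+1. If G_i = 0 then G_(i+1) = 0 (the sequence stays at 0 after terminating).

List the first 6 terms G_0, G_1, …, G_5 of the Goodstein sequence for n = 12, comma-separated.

G_0 = 12. HB_4(12) = 3·4. Bump = 15. G_1 = 14.
G_1 = 14. HB_5(14) = 2·5 + 4. Bump = 16. G_2 = 15.
G_2 = 15. HB_6(15) = 2·6 + 3. Bump = 17. G_3 = 16.
G_3 = 16. HB_7(16) = 2·7 + 2. Bump = 18. G_4 = 17.
G_4 = 17. HB_8(17) = 2·8 + 1. Bump = 19. G_5 = 18.

12, 14, 15, 16, 17, 18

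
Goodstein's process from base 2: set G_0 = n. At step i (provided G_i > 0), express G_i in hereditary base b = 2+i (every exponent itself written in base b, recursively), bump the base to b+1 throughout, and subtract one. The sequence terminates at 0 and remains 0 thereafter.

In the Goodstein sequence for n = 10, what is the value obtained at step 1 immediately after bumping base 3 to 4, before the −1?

1026

step 0: 10 = 2^(2 + 1) + 2; sub 3 for 2: 3^(3 + 1) + 3; = 84; G_1 = 84−1 = 83
step 1: 83 = 3^(3 + 1) + 2; sub 4 for 3: 4^(4 + 1) + 2; = 1026; G_2 = 1026−1 = 1025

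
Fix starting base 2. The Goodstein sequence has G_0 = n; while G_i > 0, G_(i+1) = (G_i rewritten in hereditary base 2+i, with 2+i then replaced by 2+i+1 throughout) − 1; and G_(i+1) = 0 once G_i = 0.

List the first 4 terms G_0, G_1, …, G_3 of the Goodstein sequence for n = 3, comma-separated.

3, 3, 3, 2

i=0: 3 = 2 + 1 (b=2); 2→3: 3 + 1 = 4; 4−1 = 3
i=1: 3 = 3 (b=3); 3→4: 4 = 4; 4−1 = 3
i=2: 3 = 3 (b=4); 4→5: 3 = 3; 3−1 = 2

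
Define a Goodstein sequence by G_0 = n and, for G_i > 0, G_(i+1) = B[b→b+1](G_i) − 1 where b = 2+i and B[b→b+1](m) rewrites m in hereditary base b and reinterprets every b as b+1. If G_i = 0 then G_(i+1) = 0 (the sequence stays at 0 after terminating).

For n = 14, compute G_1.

110

(0) 14|_2 = 2^(2 + 1) + 2^2 + 2 ↦ 3^(3 + 1) + 3^3 + 3|_3 = 111 ⇒ 110
(1) 110|_3 = 3^(3 + 1) + 3^3 + 2 ↦ 4^(4 + 1) + 4^4 + 2|_4 = 1282 ⇒ 1281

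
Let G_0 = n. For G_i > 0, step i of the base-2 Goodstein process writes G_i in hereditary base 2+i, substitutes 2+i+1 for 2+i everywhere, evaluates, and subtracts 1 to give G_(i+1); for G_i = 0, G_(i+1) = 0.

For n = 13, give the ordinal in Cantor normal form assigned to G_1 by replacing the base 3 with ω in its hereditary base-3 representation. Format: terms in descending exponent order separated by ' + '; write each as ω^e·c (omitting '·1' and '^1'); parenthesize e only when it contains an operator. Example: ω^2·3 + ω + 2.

ω^(ω + 1) + ω^ω

step 0: 13 = 2^(2 + 1) + 2^2 + 1; sub 3 for 2: 3^(3 + 1) + 3^3 + 1; = 109; G_1 = 109−1 = 108
step 1: 108 = 3^(3 + 1) + 3^3; sub 4 for 3: 4^(4 + 1) + 4^4; = 1280; G_2 = 1280−1 = 1279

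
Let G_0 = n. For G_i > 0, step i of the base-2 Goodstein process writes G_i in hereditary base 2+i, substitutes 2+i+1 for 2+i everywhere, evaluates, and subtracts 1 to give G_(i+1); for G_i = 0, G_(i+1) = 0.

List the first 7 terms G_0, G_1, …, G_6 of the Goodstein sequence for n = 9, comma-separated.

i=0: 9 = 2^(2 + 1) + 1 (b=2); 2→3: 3^(3 + 1) + 1 = 82; 82−1 = 81
i=1: 81 = 3^(3 + 1) (b=3); 3→4: 4^(4 + 1) = 1024; 1024−1 = 1023
i=2: 1023 = 3·4^4 + 3·4^3 + 3·4^2 + 3·4 + 3 (b=4); 4→5: 3·5^5 + 3·5^3 + 3·5^2 + 3·5 + 3 = 9843; 9843−1 = 9842
i=3: 9842 = 3·5^5 + 3·5^3 + 3·5^2 + 3·5 + 2 (b=5); 5→6: 3·6^6 + 3·6^3 + 3·6^2 + 3·6 + 2 = 140744; 140744−1 = 140743
i=4: 140743 = 3·6^6 + 3·6^3 + 3·6^2 + 3·6 + 1 (b=6); 6→7: 3·7^7 + 3·7^3 + 3·7^2 + 3·7 + 1 = 2471827; 2471827−1 = 2471826
i=5: 2471826 = 3·7^7 + 3·7^3 + 3·7^2 + 3·7 (b=7); 7→8: 3·8^8 + 3·8^3 + 3·8^2 + 3·8 = 50333400; 50333400−1 = 50333399

9, 81, 1023, 9842, 140743, 2471826, 50333399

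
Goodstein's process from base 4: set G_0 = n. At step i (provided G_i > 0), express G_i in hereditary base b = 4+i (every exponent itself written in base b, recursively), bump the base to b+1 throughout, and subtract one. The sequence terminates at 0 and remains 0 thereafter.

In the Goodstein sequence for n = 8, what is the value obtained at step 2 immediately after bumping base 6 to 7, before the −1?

10

base 4: 8 = 2·4; at 5: 2·5 = 10; next = 9
base 5: 9 = 5 + 4; at 6: 6 + 4 = 10; next = 9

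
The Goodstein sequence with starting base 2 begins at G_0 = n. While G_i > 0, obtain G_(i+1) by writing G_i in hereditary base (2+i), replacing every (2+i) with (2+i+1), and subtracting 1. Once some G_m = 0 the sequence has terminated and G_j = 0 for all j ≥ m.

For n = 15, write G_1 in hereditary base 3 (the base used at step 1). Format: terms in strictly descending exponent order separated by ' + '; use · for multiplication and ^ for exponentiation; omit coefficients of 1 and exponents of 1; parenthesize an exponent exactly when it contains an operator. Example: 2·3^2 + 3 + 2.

G_0=15  [base 2] 2^(2 + 1) + 2^2 + 2 + 1  →[2↦3]→  3^(3 + 1) + 3^3 + 3 + 1 = 112  −1 ⇒ G_1=111
G_1=111  [base 3] 3^(3 + 1) + 3^3 + 3  →[3↦4]→  4^(4 + 1) + 4^4 + 4 = 1284  −1 ⇒ G_2=1283

3^(3 + 1) + 3^3 + 3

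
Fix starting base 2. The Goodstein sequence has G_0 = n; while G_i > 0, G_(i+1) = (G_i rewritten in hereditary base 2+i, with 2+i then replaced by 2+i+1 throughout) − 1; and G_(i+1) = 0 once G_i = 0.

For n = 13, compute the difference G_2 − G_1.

1171

base 2: 13 = 2^(2 + 1) + 2^2 + 1; at 3: 3^(3 + 1) + 3^3 + 1 = 109; next = 108
base 3: 108 = 3^(3 + 1) + 3^3; at 4: 4^(4 + 1) + 4^4 = 1280; next = 1279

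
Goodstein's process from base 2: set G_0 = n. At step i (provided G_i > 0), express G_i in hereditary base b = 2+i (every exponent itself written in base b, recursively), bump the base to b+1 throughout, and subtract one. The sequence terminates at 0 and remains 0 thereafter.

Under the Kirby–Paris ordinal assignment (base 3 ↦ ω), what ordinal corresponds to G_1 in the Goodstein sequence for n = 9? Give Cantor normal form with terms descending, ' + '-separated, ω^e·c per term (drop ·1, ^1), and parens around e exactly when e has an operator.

ω^(ω + 1)

G_0=9  [base 2] 2^(2 + 1) + 1  →[2↦3]→  3^(3 + 1) + 1 = 82  −1 ⇒ G_1=81
G_1=81  [base 3] 3^(3 + 1)  →[3↦4]→  4^(4 + 1) = 1024  −1 ⇒ G_2=1023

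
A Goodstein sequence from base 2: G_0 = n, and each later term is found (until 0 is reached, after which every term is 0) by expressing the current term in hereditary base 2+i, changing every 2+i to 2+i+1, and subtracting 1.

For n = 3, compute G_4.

G_0=3  [base 2] 2 + 1  →[2↦3]→  3 + 1 = 4  −1 ⇒ G_1=3
G_1=3  [base 3] 3  →[3↦4]→  4 = 4  −1 ⇒ G_2=3
G_2=3  [base 4] 3  →[4↦5]→  3 = 3  −1 ⇒ G_3=2
G_3=2  [base 5] 2  →[5↦6]→  2 = 2  −1 ⇒ G_4=1

1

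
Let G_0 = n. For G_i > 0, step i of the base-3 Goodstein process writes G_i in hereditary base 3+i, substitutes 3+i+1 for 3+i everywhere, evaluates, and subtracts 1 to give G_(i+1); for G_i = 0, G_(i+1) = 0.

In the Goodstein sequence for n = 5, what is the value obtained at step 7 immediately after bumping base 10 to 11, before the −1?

1

G_0 = 5. HB_3(5) = 3 + 2. Bump = 6. G_1 = 5.
G_1 = 5. HB_4(5) = 4 + 1. Bump = 6. G_2 = 5.
G_2 = 5. HB_5(5) = 5. Bump = 6. G_3 = 5.
G_3 = 5. HB_6(5) = 5. Bump = 5. G_4 = 4.
G_4 = 4. HB_7(4) = 4. Bump = 4. G_5 = 3.
G_5 = 3. HB_8(3) = 3. Bump = 3. G_6 = 2.
G_6 = 2. HB_9(2) = 2. Bump = 2. G_7 = 1.
G_7 = 1. HB_10(1) = 1. Bump = 1. G_8 = 0.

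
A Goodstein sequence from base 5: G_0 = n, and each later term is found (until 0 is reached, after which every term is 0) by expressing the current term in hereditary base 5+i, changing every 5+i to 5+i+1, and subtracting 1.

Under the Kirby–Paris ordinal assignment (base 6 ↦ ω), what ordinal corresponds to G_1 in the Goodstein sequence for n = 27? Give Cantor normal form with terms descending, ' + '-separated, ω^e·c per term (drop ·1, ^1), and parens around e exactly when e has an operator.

ω^2 + 1

27 —HB5→ 5^2 + 2 —bump→ 6^2 + 2 = 38 —(−1)→ 37
37 —HB6→ 6^2 + 1 —bump→ 7^2 + 1 = 50 —(−1)→ 49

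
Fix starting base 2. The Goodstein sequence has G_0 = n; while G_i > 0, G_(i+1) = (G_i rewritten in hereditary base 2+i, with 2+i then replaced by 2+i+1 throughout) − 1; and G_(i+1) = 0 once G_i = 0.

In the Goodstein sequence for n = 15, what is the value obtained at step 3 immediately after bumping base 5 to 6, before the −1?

step 0: 15 = 2^(2 + 1) + 2^2 + 2 + 1; sub 3 for 2: 3^(3 + 1) + 3^3 + 3 + 1; = 112; G_1 = 112−1 = 111
step 1: 111 = 3^(3 + 1) + 3^3 + 3; sub 4 for 3: 4^(4 + 1) + 4^4 + 4; = 1284; G_2 = 1284−1 = 1283
step 2: 1283 = 4^(4 + 1) + 4^4 + 3; sub 5 for 4: 5^(5 + 1) + 5^5 + 3; = 18753; G_3 = 18753−1 = 18752
step 3: 18752 = 5^(5 + 1) + 5^5 + 2; sub 6 for 5: 6^(6 + 1) + 6^6 + 2; = 326594; G_4 = 326594−1 = 326593

326594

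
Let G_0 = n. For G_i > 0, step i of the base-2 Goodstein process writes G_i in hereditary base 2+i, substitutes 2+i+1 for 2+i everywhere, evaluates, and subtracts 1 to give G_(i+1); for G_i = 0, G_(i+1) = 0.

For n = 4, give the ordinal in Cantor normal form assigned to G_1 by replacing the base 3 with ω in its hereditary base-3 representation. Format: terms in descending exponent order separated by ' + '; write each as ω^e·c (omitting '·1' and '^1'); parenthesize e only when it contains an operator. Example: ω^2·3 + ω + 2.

ω^2·2 + ω·2 + 2

(0) 4|_2 = 2^2 ↦ 3^3|_3 = 27 ⇒ 26
(1) 26|_3 = 2·3^2 + 2·3 + 2 ↦ 2·4^2 + 2·4 + 2|_4 = 42 ⇒ 41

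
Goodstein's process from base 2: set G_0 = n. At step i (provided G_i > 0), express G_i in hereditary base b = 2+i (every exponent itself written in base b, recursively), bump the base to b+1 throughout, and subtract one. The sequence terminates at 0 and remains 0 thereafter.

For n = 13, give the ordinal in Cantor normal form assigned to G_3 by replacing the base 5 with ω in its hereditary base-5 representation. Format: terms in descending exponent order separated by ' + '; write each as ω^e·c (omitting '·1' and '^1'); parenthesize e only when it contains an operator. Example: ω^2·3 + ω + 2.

13 —HB2→ 2^(2 + 1) + 2^2 + 1 —bump→ 3^(3 + 1) + 3^3 + 1 = 109 —(−1)→ 108
108 —HB3→ 3^(3 + 1) + 3^3 —bump→ 4^(4 + 1) + 4^4 = 1280 —(−1)→ 1279
1279 —HB4→ 4^(4 + 1) + 3·4^3 + 3·4^2 + 3·4 + 3 —bump→ 5^(5 + 1) + 3·5^3 + 3·5^2 + 3·5 + 3 = 16093 —(−1)→ 16092
16092 —HB5→ 5^(5 + 1) + 3·5^3 + 3·5^2 + 3·5 + 2 —bump→ 6^(6 + 1) + 3·6^3 + 3·6^2 + 3·6 + 2 = 280712 —(−1)→ 280711

ω^(ω + 1) + ω^3·3 + ω^2·3 + ω·3 + 2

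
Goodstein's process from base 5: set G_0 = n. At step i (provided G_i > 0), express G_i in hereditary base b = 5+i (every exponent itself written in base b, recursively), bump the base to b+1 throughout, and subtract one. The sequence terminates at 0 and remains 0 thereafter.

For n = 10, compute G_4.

G_0 = 10. HB_5(10) = 2·5. Bump = 12. G_1 = 11.
G_1 = 11. HB_6(11) = 6 + 5. Bump = 12. G_2 = 11.
G_2 = 11. HB_7(11) = 7 + 4. Bump = 12. G_3 = 11.
G_3 = 11. HB_8(11) = 8 + 3. Bump = 12. G_4 = 11.
G_4 = 11. HB_9(11) = 9 + 2. Bump = 12. G_5 = 11.

11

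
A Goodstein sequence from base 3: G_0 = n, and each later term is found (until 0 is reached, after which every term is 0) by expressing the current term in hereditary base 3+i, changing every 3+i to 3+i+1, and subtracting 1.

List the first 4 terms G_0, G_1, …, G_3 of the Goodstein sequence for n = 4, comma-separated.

4, 4, 4, 3

G_0 = 4. HB_3(4) = 3 + 1. Bump = 5. G_1 = 4.
G_1 = 4. HB_4(4) = 4. Bump = 5. G_2 = 4.
G_2 = 4. HB_5(4) = 4. Bump = 4. G_3 = 3.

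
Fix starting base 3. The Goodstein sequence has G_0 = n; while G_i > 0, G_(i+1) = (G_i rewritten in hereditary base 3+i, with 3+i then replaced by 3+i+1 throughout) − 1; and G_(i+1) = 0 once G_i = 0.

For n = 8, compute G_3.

11

base 3: 8 = 2·3 + 2; at 4: 2·4 + 2 = 10; next = 9
base 4: 9 = 2·4 + 1; at 5: 2·5 + 1 = 11; next = 10
base 5: 10 = 2·5; at 6: 2·6 = 12; next = 11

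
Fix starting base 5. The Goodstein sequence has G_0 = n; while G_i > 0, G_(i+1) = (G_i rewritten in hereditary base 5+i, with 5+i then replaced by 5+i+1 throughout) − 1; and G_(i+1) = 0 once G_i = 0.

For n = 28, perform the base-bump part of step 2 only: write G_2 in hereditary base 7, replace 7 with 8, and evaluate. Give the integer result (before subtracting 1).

65

G_0 = 28. HB_5(28) = 5^2 + 3. Bump = 39. G_1 = 38.
G_1 = 38. HB_6(38) = 6^2 + 2. Bump = 51. G_2 = 50.
G_2 = 50. HB_7(50) = 7^2 + 1. Bump = 65. G_3 = 64.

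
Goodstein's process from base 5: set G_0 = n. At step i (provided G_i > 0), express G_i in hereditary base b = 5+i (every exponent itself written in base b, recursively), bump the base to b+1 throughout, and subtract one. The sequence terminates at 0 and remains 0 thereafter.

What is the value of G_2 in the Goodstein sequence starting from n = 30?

53

(0) 30|_5 = 5^2 + 5 ↦ 6^2 + 6|_6 = 42 ⇒ 41
(1) 41|_6 = 6^2 + 5 ↦ 7^2 + 5|_7 = 54 ⇒ 53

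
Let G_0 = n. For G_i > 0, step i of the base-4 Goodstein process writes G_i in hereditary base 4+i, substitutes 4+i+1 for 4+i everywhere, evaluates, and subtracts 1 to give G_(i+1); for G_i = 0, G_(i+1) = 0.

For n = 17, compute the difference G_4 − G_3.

G_0 = 17. HB_4(17) = 4^2 + 1. Bump = 26. G_1 = 25.
G_1 = 25. HB_5(25) = 5^2. Bump = 36. G_2 = 35.
G_2 = 35. HB_6(35) = 5·6 + 5. Bump = 40. G_3 = 39.
G_3 = 39. HB_7(39) = 5·7 + 4. Bump = 44. G_4 = 43.

4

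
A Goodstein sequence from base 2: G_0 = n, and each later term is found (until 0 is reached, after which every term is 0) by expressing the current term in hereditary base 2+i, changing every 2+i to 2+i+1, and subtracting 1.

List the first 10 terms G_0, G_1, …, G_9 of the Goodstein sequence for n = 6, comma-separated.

6 —HB2→ 2^2 + 2 —bump→ 3^3 + 3 = 30 —(−1)→ 29
29 —HB3→ 3^3 + 2 —bump→ 4^4 + 2 = 258 —(−1)→ 257
257 —HB4→ 4^4 + 1 —bump→ 5^5 + 1 = 3126 —(−1)→ 3125
3125 —HB5→ 5^5 —bump→ 6^6 = 46656 —(−1)→ 46655
46655 —HB6→ 5·6^5 + 5·6^4 + 5·6^3 + 5·6^2 + 5·6 + 5 —bump→ 5·7^5 + 5·7^4 + 5·7^3 + 5·7^2 + 5·7 + 5 = 98040 —(−1)→ 98039
98039 —HB7→ 5·7^5 + 5·7^4 + 5·7^3 + 5·7^2 + 5·7 + 4 —bump→ 5·8^5 + 5·8^4 + 5·8^3 + 5·8^2 + 5·8 + 4 = 187244 —(−1)→ 187243
187243 —HB8→ 5·8^5 + 5·8^4 + 5·8^3 + 5·8^2 + 5·8 + 3 —bump→ 5·9^5 + 5·9^4 + 5·9^3 + 5·9^2 + 5·9 + 3 = 332148 —(−1)→ 332147
332147 —HB9→ 5·9^5 + 5·9^4 + 5·9^3 + 5·9^2 + 5·9 + 2 —bump→ 5·10^5 + 5·10^4 + 5·10^3 + 5·10^2 + 5·10 + 2 = 555552 —(−1)→ 555551
555551 —HB10→ 5·10^5 + 5·10^4 + 5·10^3 + 5·10^2 + 5·10 + 1 —bump→ 5·11^5 + 5·11^4 + 5·11^3 + 5·11^2 + 5·11 + 1 = 885776 —(−1)→ 885775

6, 29, 257, 3125, 46655, 98039, 187243, 332147, 555551, 885775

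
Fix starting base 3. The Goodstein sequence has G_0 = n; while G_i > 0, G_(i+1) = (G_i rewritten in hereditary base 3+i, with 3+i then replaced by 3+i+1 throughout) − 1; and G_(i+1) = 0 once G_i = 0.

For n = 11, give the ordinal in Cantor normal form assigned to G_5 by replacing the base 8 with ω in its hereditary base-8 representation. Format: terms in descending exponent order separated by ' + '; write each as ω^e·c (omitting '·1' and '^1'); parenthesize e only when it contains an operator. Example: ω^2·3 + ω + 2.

ω·5 + 3

step 0: 11 = 3^2 + 2; sub 4 for 3: 4^2 + 2; = 18; G_1 = 18−1 = 17
step 1: 17 = 4^2 + 1; sub 5 for 4: 5^2 + 1; = 26; G_2 = 26−1 = 25
step 2: 25 = 5^2; sub 6 for 5: 6^2; = 36; G_3 = 36−1 = 35
step 3: 35 = 5·6 + 5; sub 7 for 6: 5·7 + 5; = 40; G_4 = 40−1 = 39
step 4: 39 = 5·7 + 4; sub 8 for 7: 5·8 + 4; = 44; G_5 = 44−1 = 43
step 5: 43 = 5·8 + 3; sub 9 for 8: 5·9 + 3; = 48; G_6 = 48−1 = 47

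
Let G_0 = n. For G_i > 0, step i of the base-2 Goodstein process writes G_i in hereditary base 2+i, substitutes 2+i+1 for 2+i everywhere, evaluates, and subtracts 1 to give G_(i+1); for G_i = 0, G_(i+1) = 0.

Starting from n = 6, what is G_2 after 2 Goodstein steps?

257

G_0=6  [base 2] 2^2 + 2  →[2↦3]→  3^3 + 3 = 30  −1 ⇒ G_1=29
G_1=29  [base 3] 3^3 + 2  →[3↦4]→  4^4 + 2 = 258  −1 ⇒ G_2=257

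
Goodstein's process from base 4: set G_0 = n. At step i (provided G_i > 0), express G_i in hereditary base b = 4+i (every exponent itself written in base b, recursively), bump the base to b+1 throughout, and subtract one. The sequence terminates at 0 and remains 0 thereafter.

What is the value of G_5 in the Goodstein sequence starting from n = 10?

13

step 0: 10 = 2·4 + 2; sub 5 for 4: 2·5 + 2; = 12; G_1 = 12−1 = 11
step 1: 11 = 2·5 + 1; sub 6 for 5: 2·6 + 1; = 13; G_2 = 13−1 = 12
step 2: 12 = 2·6; sub 7 for 6: 2·7; = 14; G_3 = 14−1 = 13
step 3: 13 = 7 + 6; sub 8 for 7: 8 + 6; = 14; G_4 = 14−1 = 13
step 4: 13 = 8 + 5; sub 9 for 8: 9 + 5; = 14; G_5 = 14−1 = 13
step 5: 13 = 9 + 4; sub 10 for 9: 10 + 4; = 14; G_6 = 14−1 = 13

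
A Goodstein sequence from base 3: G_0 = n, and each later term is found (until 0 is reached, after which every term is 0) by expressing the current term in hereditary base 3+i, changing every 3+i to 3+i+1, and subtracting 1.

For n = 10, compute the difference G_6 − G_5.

3

(0) 10|_3 = 3^2 + 1 ↦ 4^2 + 1|_4 = 17 ⇒ 16
(1) 16|_4 = 4^2 ↦ 5^2|_5 = 25 ⇒ 24
(2) 24|_5 = 4·5 + 4 ↦ 4·6 + 4|_6 = 28 ⇒ 27
(3) 27|_6 = 4·6 + 3 ↦ 4·7 + 3|_7 = 31 ⇒ 30
(4) 30|_7 = 4·7 + 2 ↦ 4·8 + 2|_8 = 34 ⇒ 33
(5) 33|_8 = 4·8 + 1 ↦ 4·9 + 1|_9 = 37 ⇒ 36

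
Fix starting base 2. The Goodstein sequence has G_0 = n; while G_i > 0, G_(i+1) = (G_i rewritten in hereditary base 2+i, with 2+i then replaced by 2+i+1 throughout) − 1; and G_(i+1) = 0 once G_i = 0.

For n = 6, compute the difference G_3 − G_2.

2868

[0] 6 ≡ 2^2 + 2 (base 2). Lift 3: 30. −1: 29.
[1] 29 ≡ 3^3 + 2 (base 3). Lift 4: 258. −1: 257.
[2] 257 ≡ 4^4 + 1 (base 4). Lift 5: 3126. −1: 3125.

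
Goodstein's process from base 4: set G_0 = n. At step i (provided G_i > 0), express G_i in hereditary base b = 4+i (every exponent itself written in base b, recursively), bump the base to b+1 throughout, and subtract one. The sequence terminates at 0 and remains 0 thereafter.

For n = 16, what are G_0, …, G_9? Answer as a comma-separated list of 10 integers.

16, 24, 27, 30, 33, 36, 39, 41, 43, 45

[0] 16 ≡ 4^2 (base 4). Lift 5: 25. −1: 24.
[1] 24 ≡ 4·5 + 4 (base 5). Lift 6: 28. −1: 27.
[2] 27 ≡ 4·6 + 3 (base 6). Lift 7: 31. −1: 30.
[3] 30 ≡ 4·7 + 2 (base 7). Lift 8: 34. −1: 33.
[4] 33 ≡ 4·8 + 1 (base 8). Lift 9: 37. −1: 36.
[5] 36 ≡ 4·9 (base 9). Lift 10: 40. −1: 39.
[6] 39 ≡ 3·10 + 9 (base 10). Lift 11: 42. −1: 41.
[7] 41 ≡ 3·11 + 8 (base 11). Lift 12: 44. −1: 43.
[8] 43 ≡ 3·12 + 7 (base 12). Lift 13: 46. −1: 45.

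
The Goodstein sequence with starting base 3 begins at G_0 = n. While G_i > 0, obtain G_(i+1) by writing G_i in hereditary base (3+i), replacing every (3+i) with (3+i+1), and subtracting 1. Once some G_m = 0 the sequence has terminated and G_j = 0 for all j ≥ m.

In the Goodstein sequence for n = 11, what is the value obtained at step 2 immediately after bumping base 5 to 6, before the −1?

base 3: 11 = 3^2 + 2; at 4: 4^2 + 2 = 18; next = 17
base 4: 17 = 4^2 + 1; at 5: 5^2 + 1 = 26; next = 25
base 5: 25 = 5^2; at 6: 6^2 = 36; next = 35

36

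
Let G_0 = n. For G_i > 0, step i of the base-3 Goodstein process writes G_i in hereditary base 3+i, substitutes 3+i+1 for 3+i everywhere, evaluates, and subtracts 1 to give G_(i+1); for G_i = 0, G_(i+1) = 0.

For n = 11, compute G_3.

35

i=0: 11 = 3^2 + 2 (b=3); 3→4: 4^2 + 2 = 18; 18−1 = 17
i=1: 17 = 4^2 + 1 (b=4); 4→5: 5^2 + 1 = 26; 26−1 = 25
i=2: 25 = 5^2 (b=5); 5→6: 6^2 = 36; 36−1 = 35
i=3: 35 = 5·6 + 5 (b=6); 6→7: 5·7 + 5 = 40; 40−1 = 39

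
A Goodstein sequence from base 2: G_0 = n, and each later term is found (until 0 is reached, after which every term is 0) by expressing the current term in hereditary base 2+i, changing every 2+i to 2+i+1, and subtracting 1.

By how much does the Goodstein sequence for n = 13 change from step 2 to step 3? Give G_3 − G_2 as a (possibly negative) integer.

[0] 13 ≡ 2^(2 + 1) + 2^2 + 1 (base 2). Lift 3: 109. −1: 108.
[1] 108 ≡ 3^(3 + 1) + 3^3 (base 3). Lift 4: 1280. −1: 1279.
[2] 1279 ≡ 4^(4 + 1) + 3·4^3 + 3·4^2 + 3·4 + 3 (base 4). Lift 5: 16093. −1: 16092.

14813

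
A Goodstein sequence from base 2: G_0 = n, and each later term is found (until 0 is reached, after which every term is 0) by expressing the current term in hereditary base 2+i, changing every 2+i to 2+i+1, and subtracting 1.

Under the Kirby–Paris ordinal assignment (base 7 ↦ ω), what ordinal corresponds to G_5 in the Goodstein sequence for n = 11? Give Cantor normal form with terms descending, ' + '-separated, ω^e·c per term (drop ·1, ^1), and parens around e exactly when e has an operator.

ω^(ω + 1)

base 2: 11 = 2^(2 + 1) + 2 + 1; at 3: 3^(3 + 1) + 3 + 1 = 85; next = 84
base 3: 84 = 3^(3 + 1) + 3; at 4: 4^(4 + 1) + 4 = 1028; next = 1027
base 4: 1027 = 4^(4 + 1) + 3; at 5: 5^(5 + 1) + 3 = 15628; next = 15627
base 5: 15627 = 5^(5 + 1) + 2; at 6: 6^(6 + 1) + 2 = 279938; next = 279937
base 6: 279937 = 6^(6 + 1) + 1; at 7: 7^(7 + 1) + 1 = 5764802; next = 5764801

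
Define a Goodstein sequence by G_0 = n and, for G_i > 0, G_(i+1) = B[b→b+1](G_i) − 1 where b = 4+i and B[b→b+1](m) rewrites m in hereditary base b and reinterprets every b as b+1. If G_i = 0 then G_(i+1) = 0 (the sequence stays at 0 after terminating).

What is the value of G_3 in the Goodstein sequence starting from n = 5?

4

step 0: 5 = 4 + 1; sub 5 for 4: 5 + 1; = 6; G_1 = 6−1 = 5
step 1: 5 = 5; sub 6 for 5: 6; = 6; G_2 = 6−1 = 5
step 2: 5 = 5; sub 7 for 6: 5; = 5; G_3 = 5−1 = 4
step 3: 4 = 4; sub 8 for 7: 4; = 4; G_4 = 4−1 = 3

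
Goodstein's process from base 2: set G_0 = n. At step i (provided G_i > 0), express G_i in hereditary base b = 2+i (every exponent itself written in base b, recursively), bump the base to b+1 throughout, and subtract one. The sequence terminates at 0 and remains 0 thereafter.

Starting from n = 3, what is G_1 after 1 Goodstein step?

(0) 3|_2 = 2 + 1 ↦ 3 + 1|_3 = 4 ⇒ 3
(1) 3|_3 = 3 ↦ 4|_4 = 4 ⇒ 3

3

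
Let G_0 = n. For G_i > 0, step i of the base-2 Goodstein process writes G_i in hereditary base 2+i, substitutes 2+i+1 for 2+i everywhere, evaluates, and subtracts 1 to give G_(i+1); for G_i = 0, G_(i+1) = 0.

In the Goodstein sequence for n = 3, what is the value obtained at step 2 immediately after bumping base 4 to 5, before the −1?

3

step 0: 3 = 2 + 1; sub 3 for 2: 3 + 1; = 4; G_1 = 4−1 = 3
step 1: 3 = 3; sub 4 for 3: 4; = 4; G_2 = 4−1 = 3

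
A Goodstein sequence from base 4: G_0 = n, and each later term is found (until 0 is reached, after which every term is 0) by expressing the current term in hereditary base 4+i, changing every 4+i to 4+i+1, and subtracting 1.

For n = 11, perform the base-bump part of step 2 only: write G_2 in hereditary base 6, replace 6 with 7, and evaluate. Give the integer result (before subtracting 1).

[0] 11 ≡ 2·4 + 3 (base 4). Lift 5: 13. −1: 12.
[1] 12 ≡ 2·5 + 2 (base 5). Lift 6: 14. −1: 13.
[2] 13 ≡ 2·6 + 1 (base 6). Lift 7: 15. −1: 14.

15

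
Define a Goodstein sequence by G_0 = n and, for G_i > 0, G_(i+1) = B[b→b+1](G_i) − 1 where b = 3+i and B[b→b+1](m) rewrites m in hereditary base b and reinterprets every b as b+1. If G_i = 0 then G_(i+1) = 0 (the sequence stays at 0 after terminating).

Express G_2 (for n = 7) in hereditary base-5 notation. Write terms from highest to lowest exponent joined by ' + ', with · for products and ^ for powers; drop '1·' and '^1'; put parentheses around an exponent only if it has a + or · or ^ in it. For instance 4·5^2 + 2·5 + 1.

[0] 7 ≡ 2·3 + 1 (base 3). Lift 4: 9. −1: 8.
[1] 8 ≡ 2·4 (base 4). Lift 5: 10. −1: 9.

5 + 4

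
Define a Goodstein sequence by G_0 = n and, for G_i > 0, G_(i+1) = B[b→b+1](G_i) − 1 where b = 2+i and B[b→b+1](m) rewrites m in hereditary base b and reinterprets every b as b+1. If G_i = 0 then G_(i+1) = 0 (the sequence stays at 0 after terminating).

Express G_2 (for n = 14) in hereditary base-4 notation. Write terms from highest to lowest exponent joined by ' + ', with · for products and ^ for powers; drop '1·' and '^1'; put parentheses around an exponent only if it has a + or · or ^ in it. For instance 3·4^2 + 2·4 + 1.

step 0: 14 = 2^(2 + 1) + 2^2 + 2; sub 3 for 2: 3^(3 + 1) + 3^3 + 3; = 111; G_1 = 111−1 = 110
step 1: 110 = 3^(3 + 1) + 3^3 + 2; sub 4 for 3: 4^(4 + 1) + 4^4 + 2; = 1282; G_2 = 1282−1 = 1281

4^(4 + 1) + 4^4 + 1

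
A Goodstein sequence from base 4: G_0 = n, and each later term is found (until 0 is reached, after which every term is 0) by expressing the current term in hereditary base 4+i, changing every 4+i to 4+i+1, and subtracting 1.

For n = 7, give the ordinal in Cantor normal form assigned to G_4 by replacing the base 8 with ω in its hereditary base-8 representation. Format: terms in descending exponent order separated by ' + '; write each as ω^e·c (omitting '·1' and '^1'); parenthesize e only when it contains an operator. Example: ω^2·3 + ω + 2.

i=0: 7 = 4 + 3 (b=4); 4→5: 5 + 3 = 8; 8−1 = 7
i=1: 7 = 5 + 2 (b=5); 5→6: 6 + 2 = 8; 8−1 = 7
i=2: 7 = 6 + 1 (b=6); 6→7: 7 + 1 = 8; 8−1 = 7
i=3: 7 = 7 (b=7); 7→8: 8 = 8; 8−1 = 7
i=4: 7 = 7 (b=8); 8→9: 7 = 7; 7−1 = 6

7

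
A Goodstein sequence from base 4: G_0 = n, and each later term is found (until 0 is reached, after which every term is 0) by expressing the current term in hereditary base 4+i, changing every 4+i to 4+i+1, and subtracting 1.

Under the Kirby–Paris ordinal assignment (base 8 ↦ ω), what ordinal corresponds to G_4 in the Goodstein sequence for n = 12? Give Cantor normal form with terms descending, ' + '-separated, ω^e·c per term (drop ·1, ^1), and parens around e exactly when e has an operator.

(0) 12|_4 = 3·4 ↦ 3·5|_5 = 15 ⇒ 14
(1) 14|_5 = 2·5 + 4 ↦ 2·6 + 4|_6 = 16 ⇒ 15
(2) 15|_6 = 2·6 + 3 ↦ 2·7 + 3|_7 = 17 ⇒ 16
(3) 16|_7 = 2·7 + 2 ↦ 2·8 + 2|_8 = 18 ⇒ 17

ω·2 + 1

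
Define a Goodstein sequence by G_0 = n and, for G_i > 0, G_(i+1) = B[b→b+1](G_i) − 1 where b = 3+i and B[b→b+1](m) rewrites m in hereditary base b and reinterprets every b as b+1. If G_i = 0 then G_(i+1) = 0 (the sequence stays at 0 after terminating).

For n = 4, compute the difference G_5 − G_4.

-1

(0) 4|_3 = 3 + 1 ↦ 4 + 1|_4 = 5 ⇒ 4
(1) 4|_4 = 4 ↦ 5|_5 = 5 ⇒ 4
(2) 4|_5 = 4 ↦ 4|_6 = 4 ⇒ 3
(3) 3|_6 = 3 ↦ 3|_7 = 3 ⇒ 2
(4) 2|_7 = 2 ↦ 2|_8 = 2 ⇒ 1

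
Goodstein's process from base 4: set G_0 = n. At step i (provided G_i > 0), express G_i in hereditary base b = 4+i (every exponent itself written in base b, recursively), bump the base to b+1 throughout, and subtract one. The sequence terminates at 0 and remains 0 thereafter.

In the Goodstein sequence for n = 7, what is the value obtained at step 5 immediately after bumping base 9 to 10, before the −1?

(0) 7|_4 = 4 + 3 ↦ 5 + 3|_5 = 8 ⇒ 7
(1) 7|_5 = 5 + 2 ↦ 6 + 2|_6 = 8 ⇒ 7
(2) 7|_6 = 6 + 1 ↦ 7 + 1|_7 = 8 ⇒ 7
(3) 7|_7 = 7 ↦ 8|_8 = 8 ⇒ 7
(4) 7|_8 = 7 ↦ 7|_9 = 7 ⇒ 6

6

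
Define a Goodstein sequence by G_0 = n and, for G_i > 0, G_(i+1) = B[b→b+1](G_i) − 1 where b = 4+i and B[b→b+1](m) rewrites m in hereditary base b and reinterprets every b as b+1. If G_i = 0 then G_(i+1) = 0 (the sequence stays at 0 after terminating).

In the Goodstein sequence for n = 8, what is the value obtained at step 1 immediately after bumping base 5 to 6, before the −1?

10

8 —HB4→ 2·4 —bump→ 2·5 = 10 —(−1)→ 9
9 —HB5→ 5 + 4 —bump→ 6 + 4 = 10 —(−1)→ 9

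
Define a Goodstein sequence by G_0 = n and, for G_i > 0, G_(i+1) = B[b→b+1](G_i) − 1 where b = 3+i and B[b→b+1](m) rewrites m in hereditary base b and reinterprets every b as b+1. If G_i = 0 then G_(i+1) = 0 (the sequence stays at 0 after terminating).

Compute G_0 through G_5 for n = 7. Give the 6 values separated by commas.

7, 8, 9, 9, 9, 9

base 3: 7 = 2·3 + 1; at 4: 2·4 + 1 = 9; next = 8
base 4: 8 = 2·4; at 5: 2·5 = 10; next = 9
base 5: 9 = 5 + 4; at 6: 6 + 4 = 10; next = 9
base 6: 9 = 6 + 3; at 7: 7 + 3 = 10; next = 9
base 7: 9 = 7 + 2; at 8: 8 + 2 = 10; next = 9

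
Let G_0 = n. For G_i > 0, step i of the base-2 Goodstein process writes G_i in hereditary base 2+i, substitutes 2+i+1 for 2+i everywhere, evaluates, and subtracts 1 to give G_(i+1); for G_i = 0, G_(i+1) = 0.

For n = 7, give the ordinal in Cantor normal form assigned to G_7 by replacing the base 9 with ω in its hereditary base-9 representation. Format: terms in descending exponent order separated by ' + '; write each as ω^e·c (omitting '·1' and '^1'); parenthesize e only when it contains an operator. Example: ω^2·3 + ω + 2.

ω^7·7 + ω^6·7 + ω^5·7 + ω^4·7 + ω^3·7 + ω^2·7 + ω·7 + 6

G_0 = 7. HB_2(7) = 2^2 + 2 + 1. Bump = 31. G_1 = 30.
G_1 = 30. HB_3(30) = 3^3 + 3. Bump = 260. G_2 = 259.
G_2 = 259. HB_4(259) = 4^4 + 3. Bump = 3128. G_3 = 3127.
G_3 = 3127. HB_5(3127) = 5^5 + 2. Bump = 46658. G_4 = 46657.
G_4 = 46657. HB_6(46657) = 6^6 + 1. Bump = 823544. G_5 = 823543.
G_5 = 823543. HB_7(823543) = 7^7. Bump = 16777216. G_6 = 16777215.
G_6 = 16777215. HB_8(16777215) = 7·8^7 + 7·8^6 + 7·8^5 + 7·8^4 + 7·8^3 + 7·8^2 + 7·8 + 7. Bump = 37665880. G_7 = 37665879.
G_7 = 37665879. HB_9(37665879) = 7·9^7 + 7·9^6 + 7·9^5 + 7·9^4 + 7·9^3 + 7·9^2 + 7·9 + 6. Bump = 77777776. G_8 = 77777775.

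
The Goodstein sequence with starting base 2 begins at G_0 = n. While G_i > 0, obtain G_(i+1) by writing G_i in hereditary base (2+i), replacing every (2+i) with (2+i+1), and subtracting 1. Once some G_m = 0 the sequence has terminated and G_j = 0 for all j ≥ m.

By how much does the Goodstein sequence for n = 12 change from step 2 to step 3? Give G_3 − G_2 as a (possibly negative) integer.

14620

G_0=12  [base 2] 2^(2 + 1) + 2^2  →[2↦3]→  3^(3 + 1) + 3^3 = 108  −1 ⇒ G_1=107
G_1=107  [base 3] 3^(3 + 1) + 2·3^2 + 2·3 + 2  →[3↦4]→  4^(4 + 1) + 2·4^2 + 2·4 + 2 = 1066  −1 ⇒ G_2=1065
G_2=1065  [base 4] 4^(4 + 1) + 2·4^2 + 2·4 + 1  →[4↦5]→  5^(5 + 1) + 2·5^2 + 2·5 + 1 = 15686  −1 ⇒ G_3=15685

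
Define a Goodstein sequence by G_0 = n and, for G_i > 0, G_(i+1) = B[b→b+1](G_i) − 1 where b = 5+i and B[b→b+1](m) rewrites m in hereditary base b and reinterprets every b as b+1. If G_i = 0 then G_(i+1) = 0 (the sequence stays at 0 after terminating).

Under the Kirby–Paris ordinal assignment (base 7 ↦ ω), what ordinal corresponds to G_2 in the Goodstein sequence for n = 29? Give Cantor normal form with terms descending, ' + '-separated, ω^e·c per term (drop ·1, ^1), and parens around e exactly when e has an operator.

ω^2 + 2

(0) 29|_5 = 5^2 + 4 ↦ 6^2 + 4|_6 = 40 ⇒ 39
(1) 39|_6 = 6^2 + 3 ↦ 7^2 + 3|_7 = 52 ⇒ 51
(2) 51|_7 = 7^2 + 2 ↦ 8^2 + 2|_8 = 66 ⇒ 65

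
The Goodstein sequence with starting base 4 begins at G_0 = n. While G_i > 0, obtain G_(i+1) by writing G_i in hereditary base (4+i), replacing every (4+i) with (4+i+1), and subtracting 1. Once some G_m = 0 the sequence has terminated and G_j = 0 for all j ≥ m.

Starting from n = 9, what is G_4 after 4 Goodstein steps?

11

G_0=9  [base 4] 2·4 + 1  →[4↦5]→  2·5 + 1 = 11  −1 ⇒ G_1=10
G_1=10  [base 5] 2·5  →[5↦6]→  2·6 = 12  −1 ⇒ G_2=11
G_2=11  [base 6] 6 + 5  →[6↦7]→  7 + 5 = 12  −1 ⇒ G_3=11
G_3=11  [base 7] 7 + 4  →[7↦8]→  8 + 4 = 12  −1 ⇒ G_4=11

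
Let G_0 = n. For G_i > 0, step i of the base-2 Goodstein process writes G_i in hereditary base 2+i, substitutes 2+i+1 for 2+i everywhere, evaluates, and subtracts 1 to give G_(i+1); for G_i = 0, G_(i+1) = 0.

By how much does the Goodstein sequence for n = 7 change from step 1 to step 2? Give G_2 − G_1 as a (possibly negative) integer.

229

step 0: 7 = 2^2 + 2 + 1; sub 3 for 2: 3^3 + 3 + 1; = 31; G_1 = 31−1 = 30
step 1: 30 = 3^3 + 3; sub 4 for 3: 4^4 + 4; = 260; G_2 = 260−1 = 259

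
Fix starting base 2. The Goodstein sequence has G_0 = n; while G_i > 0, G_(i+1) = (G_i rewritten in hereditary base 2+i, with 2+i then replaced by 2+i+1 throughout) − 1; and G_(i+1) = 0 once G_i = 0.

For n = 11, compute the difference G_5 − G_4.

G_0 = 11. HB_2(11) = 2^(2 + 1) + 2 + 1. Bump = 85. G_1 = 84.
G_1 = 84. HB_3(84) = 3^(3 + 1) + 3. Bump = 1028. G_2 = 1027.
G_2 = 1027. HB_4(1027) = 4^(4 + 1) + 3. Bump = 15628. G_3 = 15627.
G_3 = 15627. HB_5(15627) = 5^(5 + 1) + 2. Bump = 279938. G_4 = 279937.
G_4 = 279937. HB_6(279937) = 6^(6 + 1) + 1. Bump = 5764802. G_5 = 5764801.

5484864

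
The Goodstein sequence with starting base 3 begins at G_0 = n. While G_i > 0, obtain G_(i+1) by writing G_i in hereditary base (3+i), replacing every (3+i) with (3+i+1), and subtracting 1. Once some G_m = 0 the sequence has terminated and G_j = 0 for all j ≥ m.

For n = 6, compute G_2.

7

(0) 6|_3 = 2·3 ↦ 2·4|_4 = 8 ⇒ 7
(1) 7|_4 = 4 + 3 ↦ 5 + 3|_5 = 8 ⇒ 7
(2) 7|_5 = 5 + 2 ↦ 6 + 2|_6 = 8 ⇒ 7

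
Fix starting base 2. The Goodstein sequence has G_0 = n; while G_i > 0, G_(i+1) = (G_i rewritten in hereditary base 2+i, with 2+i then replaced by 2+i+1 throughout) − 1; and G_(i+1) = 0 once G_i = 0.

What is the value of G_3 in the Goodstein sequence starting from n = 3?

2

step 0: 3 = 2 + 1; sub 3 for 2: 3 + 1; = 4; G_1 = 4−1 = 3
step 1: 3 = 3; sub 4 for 3: 4; = 4; G_2 = 4−1 = 3
step 2: 3 = 3; sub 5 for 4: 3; = 3; G_3 = 3−1 = 2
step 3: 2 = 2; sub 6 for 5: 2; = 2; G_4 = 2−1 = 1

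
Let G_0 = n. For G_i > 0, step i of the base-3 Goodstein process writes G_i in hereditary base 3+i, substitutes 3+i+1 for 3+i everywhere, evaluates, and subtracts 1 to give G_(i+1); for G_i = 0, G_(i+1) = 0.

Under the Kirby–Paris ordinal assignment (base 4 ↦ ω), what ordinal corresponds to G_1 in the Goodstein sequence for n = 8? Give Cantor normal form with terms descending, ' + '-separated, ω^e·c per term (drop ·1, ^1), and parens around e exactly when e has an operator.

ω·2 + 1

step 0: 8 = 2·3 + 2; sub 4 for 3: 2·4 + 2; = 10; G_1 = 10−1 = 9
step 1: 9 = 2·4 + 1; sub 5 for 4: 2·5 + 1; = 11; G_2 = 11−1 = 10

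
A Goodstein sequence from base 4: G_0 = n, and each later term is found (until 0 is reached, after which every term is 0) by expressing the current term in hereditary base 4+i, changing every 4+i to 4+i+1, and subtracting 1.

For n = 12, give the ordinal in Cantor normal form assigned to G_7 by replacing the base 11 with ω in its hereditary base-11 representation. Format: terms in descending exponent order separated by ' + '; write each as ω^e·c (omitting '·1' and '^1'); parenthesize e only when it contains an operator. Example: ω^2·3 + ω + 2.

[0] 12 ≡ 3·4 (base 4). Lift 5: 15. −1: 14.
[1] 14 ≡ 2·5 + 4 (base 5). Lift 6: 16. −1: 15.
[2] 15 ≡ 2·6 + 3 (base 6). Lift 7: 17. −1: 16.
[3] 16 ≡ 2·7 + 2 (base 7). Lift 8: 18. −1: 17.
[4] 17 ≡ 2·8 + 1 (base 8). Lift 9: 19. −1: 18.
[5] 18 ≡ 2·9 (base 9). Lift 10: 20. −1: 19.
[6] 19 ≡ 10 + 9 (base 10). Lift 11: 20. −1: 19.
[7] 19 ≡ 11 + 8 (base 11). Lift 12: 20. −1: 19.

ω + 8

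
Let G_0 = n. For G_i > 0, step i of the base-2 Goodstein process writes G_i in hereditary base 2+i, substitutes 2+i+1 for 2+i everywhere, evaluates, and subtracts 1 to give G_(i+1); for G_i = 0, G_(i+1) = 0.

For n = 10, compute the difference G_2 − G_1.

942

base 2: 10 = 2^(2 + 1) + 2; at 3: 3^(3 + 1) + 3 = 84; next = 83
base 3: 83 = 3^(3 + 1) + 2; at 4: 4^(4 + 1) + 2 = 1026; next = 1025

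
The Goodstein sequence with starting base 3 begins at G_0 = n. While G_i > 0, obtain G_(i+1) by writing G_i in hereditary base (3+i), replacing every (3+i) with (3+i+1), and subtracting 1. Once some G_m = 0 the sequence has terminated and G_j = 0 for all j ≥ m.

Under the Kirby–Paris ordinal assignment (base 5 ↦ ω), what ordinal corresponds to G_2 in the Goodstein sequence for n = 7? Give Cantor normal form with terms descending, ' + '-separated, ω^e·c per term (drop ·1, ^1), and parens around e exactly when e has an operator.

G_0=7  [base 3] 2·3 + 1  →[3↦4]→  2·4 + 1 = 9  −1 ⇒ G_1=8
G_1=8  [base 4] 2·4  →[4↦5]→  2·5 = 10  −1 ⇒ G_2=9
G_2=9  [base 5] 5 + 4  →[5↦6]→  6 + 4 = 10  −1 ⇒ G_3=9

ω + 4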